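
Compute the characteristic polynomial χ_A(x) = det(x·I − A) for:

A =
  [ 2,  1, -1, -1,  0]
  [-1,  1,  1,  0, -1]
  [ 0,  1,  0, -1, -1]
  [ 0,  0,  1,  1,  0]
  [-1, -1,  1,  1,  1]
x^5 - 5*x^4 + 10*x^3 - 10*x^2 + 5*x - 1

Expanding det(x·I − A) (e.g. by cofactor expansion or by noting that A is similar to its Jordan form J, which has the same characteristic polynomial as A) gives
  χ_A(x) = x^5 - 5*x^4 + 10*x^3 - 10*x^2 + 5*x - 1
which factors as (x - 1)^5. The eigenvalues (with algebraic multiplicities) are λ = 1 with multiplicity 5.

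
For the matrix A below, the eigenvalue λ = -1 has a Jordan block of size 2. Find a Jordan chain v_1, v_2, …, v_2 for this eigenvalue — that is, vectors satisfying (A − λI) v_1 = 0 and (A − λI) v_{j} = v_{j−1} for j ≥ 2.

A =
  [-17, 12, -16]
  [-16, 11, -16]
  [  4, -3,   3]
A Jordan chain for λ = -1 of length 2:
v_1 = (-16, -16, 4)ᵀ
v_2 = (1, 0, 0)ᵀ

Let N = A − (-1)·I. We want v_2 with N^2 v_2 = 0 but N^1 v_2 ≠ 0; then v_{j-1} := N · v_j for j = 2, …, 2.

Pick v_2 = (1, 0, 0)ᵀ.
Then v_1 = N · v_2 = (-16, -16, 4)ᵀ.

Sanity check: (A − (-1)·I) v_1 = (0, 0, 0)ᵀ = 0. ✓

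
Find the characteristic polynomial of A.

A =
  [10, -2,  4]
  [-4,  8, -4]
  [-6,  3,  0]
x^3 - 18*x^2 + 108*x - 216

Expanding det(x·I − A) (e.g. by cofactor expansion or by noting that A is similar to its Jordan form J, which has the same characteristic polynomial as A) gives
  χ_A(x) = x^3 - 18*x^2 + 108*x - 216
which factors as (x - 6)^3. The eigenvalues (with algebraic multiplicities) are λ = 6 with multiplicity 3.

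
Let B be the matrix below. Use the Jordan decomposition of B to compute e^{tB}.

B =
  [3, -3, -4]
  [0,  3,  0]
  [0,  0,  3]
e^{tB} =
  [exp(3*t), -3*t*exp(3*t), -4*t*exp(3*t)]
  [0, exp(3*t), 0]
  [0, 0, exp(3*t)]

Strategy: write B = P · J · P⁻¹ where J is a Jordan canonical form, so e^{tB} = P · e^{tJ} · P⁻¹, and e^{tJ} can be computed block-by-block.

B has Jordan form
J =
  [3, 1, 0]
  [0, 3, 0]
  [0, 0, 3]
(up to reordering of blocks).

Per-block formulas:
  For a 1×1 block at λ = 3: exp(t · [3]) = [e^(3t)].
  For a 2×2 Jordan block J_2(3): exp(t · J_2(3)) = e^(3t)·(I + t·N), where N is the 2×2 nilpotent shift.

After assembling e^{tJ} and conjugating by P, we get:

e^{tB} =
  [exp(3*t), -3*t*exp(3*t), -4*t*exp(3*t)]
  [0, exp(3*t), 0]
  [0, 0, exp(3*t)]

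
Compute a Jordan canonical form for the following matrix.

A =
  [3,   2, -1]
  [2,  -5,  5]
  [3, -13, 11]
J_3(3)

The characteristic polynomial is
  det(x·I − A) = x^3 - 9*x^2 + 27*x - 27 = (x - 3)^3

Eigenvalues and multiplicities (the geometric multiplicity of λ is n − rank(A − λI), which equals the number of Jordan blocks for λ):
  λ = 3: algebraic multiplicity = 3, geometric multiplicity = 1

Determining the block sizes for each eigenvalue:
  λ = 3: one block (gm = 1), so the single block has size am = 3 → block sizes [3]

Assembling the blocks gives a Jordan form
J =
  [3, 1, 0]
  [0, 3, 1]
  [0, 0, 3]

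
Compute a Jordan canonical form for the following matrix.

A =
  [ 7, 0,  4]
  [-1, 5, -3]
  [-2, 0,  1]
J_1(3) ⊕ J_2(5)

The characteristic polynomial is
  det(x·I − A) = x^3 - 13*x^2 + 55*x - 75 = (x - 5)^2*(x - 3)

Eigenvalues and multiplicities (the geometric multiplicity of λ is n − rank(A − λI), which equals the number of Jordan blocks for λ):
  λ = 3: algebraic multiplicity = 1, geometric multiplicity = 1
  λ = 5: algebraic multiplicity = 2, geometric multiplicity = 1

Determining the block sizes for each eigenvalue:
  λ = 3: one block (gm = 1), so the single block has size am = 1 → block sizes [1]
  λ = 5: one block (gm = 1), so the single block has size am = 2 → block sizes [2]

Assembling the blocks gives a Jordan form
J =
  [3, 0, 0]
  [0, 5, 1]
  [0, 0, 5]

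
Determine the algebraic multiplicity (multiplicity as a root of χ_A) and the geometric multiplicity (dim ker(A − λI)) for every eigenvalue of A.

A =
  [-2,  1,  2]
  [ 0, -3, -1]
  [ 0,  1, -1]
λ = -2: alg = 3, geom = 1

Step 1 — factor the characteristic polynomial to read off the algebraic multiplicities:
  χ_A(x) = (x + 2)^3

Step 2 — compute geometric multiplicities via the rank-nullity identity g(λ) = n − rank(A − λI):
  rank(A − (-2)·I) = 2, so dim ker(A − (-2)·I) = n − 2 = 1

Summary:
  λ = -2: algebraic multiplicity = 3, geometric multiplicity = 1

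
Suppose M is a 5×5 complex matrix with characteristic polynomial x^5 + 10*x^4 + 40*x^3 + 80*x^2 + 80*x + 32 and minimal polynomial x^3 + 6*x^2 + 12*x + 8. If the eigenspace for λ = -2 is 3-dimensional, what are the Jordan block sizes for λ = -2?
Block sizes for λ = -2: [3, 1, 1]

Step 1 — from the characteristic polynomial, algebraic multiplicity of λ = -2 is 5. From dim ker(M − (-2)·I) = 3, there are exactly 3 Jordan blocks for λ = -2.
Step 2 — from the minimal polynomial, the factor (x + 2)^3 tells us the largest block for λ = -2 has size 3.
Step 3 — with total size 5, 3 blocks, and largest block 3, the block sizes (in nonincreasing order) are [3, 1, 1].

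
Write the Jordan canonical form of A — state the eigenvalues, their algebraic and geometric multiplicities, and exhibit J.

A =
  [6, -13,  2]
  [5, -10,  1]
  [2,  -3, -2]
J_3(-2)

The characteristic polynomial is
  det(x·I − A) = x^3 + 6*x^2 + 12*x + 8 = (x + 2)^3

Eigenvalues and multiplicities (the geometric multiplicity of λ is n − rank(A − λI), which equals the number of Jordan blocks for λ):
  λ = -2: algebraic multiplicity = 3, geometric multiplicity = 1

Determining the block sizes for each eigenvalue:
  λ = -2: one block (gm = 1), so the single block has size am = 3 → block sizes [3]

Assembling the blocks gives a Jordan form
J =
  [-2,  1,  0]
  [ 0, -2,  1]
  [ 0,  0, -2]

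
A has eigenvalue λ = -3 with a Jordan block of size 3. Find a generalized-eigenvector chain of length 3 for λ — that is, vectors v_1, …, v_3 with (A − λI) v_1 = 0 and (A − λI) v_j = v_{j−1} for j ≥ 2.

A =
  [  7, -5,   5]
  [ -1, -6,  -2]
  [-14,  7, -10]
A Jordan chain for λ = -3 of length 3:
v_1 = (35, 21, -49)ᵀ
v_2 = (10, -1, -14)ᵀ
v_3 = (1, 0, 0)ᵀ

Let N = A − (-3)·I. We want v_3 with N^3 v_3 = 0 but N^2 v_3 ≠ 0; then v_{j-1} := N · v_j for j = 3, …, 2.

Pick v_3 = (1, 0, 0)ᵀ.
Then v_2 = N · v_3 = (10, -1, -14)ᵀ.
Then v_1 = N · v_2 = (35, 21, -49)ᵀ.

Sanity check: (A − (-3)·I) v_1 = (0, 0, 0)ᵀ = 0. ✓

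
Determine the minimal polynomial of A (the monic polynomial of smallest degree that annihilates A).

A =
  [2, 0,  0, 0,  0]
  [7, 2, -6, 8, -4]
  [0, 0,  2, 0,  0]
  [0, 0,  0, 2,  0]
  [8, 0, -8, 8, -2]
x^3 - 2*x^2 - 4*x + 8

The characteristic polynomial is χ_A(x) = (x - 2)^4*(x + 2), so the eigenvalues are known. The minimal polynomial is
  m_A(x) = Π_λ (x − λ)^{k_λ}
where k_λ is the size of the *largest* Jordan block for λ (equivalently, the smallest k with (A − λI)^k v = 0 for every generalised eigenvector v of λ).

  λ = -2: largest Jordan block has size 1, contributing (x + 2)
  λ = 2: largest Jordan block has size 2, contributing (x − 2)^2

So m_A(x) = (x - 2)^2*(x + 2) = x^3 - 2*x^2 - 4*x + 8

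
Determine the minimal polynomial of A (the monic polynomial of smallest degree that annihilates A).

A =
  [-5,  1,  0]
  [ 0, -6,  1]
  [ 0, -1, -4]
x^3 + 15*x^2 + 75*x + 125

The characteristic polynomial is χ_A(x) = (x + 5)^3, so the eigenvalues are known. The minimal polynomial is
  m_A(x) = Π_λ (x − λ)^{k_λ}
where k_λ is the size of the *largest* Jordan block for λ (equivalently, the smallest k with (A − λI)^k v = 0 for every generalised eigenvector v of λ).

  λ = -5: largest Jordan block has size 3, contributing (x + 5)^3

So m_A(x) = (x + 5)^3 = x^3 + 15*x^2 + 75*x + 125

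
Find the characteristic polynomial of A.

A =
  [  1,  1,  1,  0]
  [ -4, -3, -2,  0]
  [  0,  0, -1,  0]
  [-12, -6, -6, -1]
x^4 + 4*x^3 + 6*x^2 + 4*x + 1

Expanding det(x·I − A) (e.g. by cofactor expansion or by noting that A is similar to its Jordan form J, which has the same characteristic polynomial as A) gives
  χ_A(x) = x^4 + 4*x^3 + 6*x^2 + 4*x + 1
which factors as (x + 1)^4. The eigenvalues (with algebraic multiplicities) are λ = -1 with multiplicity 4.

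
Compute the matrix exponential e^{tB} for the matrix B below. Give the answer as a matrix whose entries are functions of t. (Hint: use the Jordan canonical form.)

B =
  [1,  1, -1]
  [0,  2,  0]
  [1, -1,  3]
e^{tB} =
  [-t*exp(2*t) + exp(2*t), t*exp(2*t), -t*exp(2*t)]
  [0, exp(2*t), 0]
  [t*exp(2*t), -t*exp(2*t), t*exp(2*t) + exp(2*t)]

Strategy: write B = P · J · P⁻¹ where J is a Jordan canonical form, so e^{tB} = P · e^{tJ} · P⁻¹, and e^{tJ} can be computed block-by-block.

B has Jordan form
J =
  [2, 1, 0]
  [0, 2, 0]
  [0, 0, 2]
(up to reordering of blocks).

Per-block formulas:
  For a 1×1 block at λ = 2: exp(t · [2]) = [e^(2t)].
  For a 2×2 Jordan block J_2(2): exp(t · J_2(2)) = e^(2t)·(I + t·N), where N is the 2×2 nilpotent shift.

After assembling e^{tJ} and conjugating by P, we get:

e^{tB} =
  [-t*exp(2*t) + exp(2*t), t*exp(2*t), -t*exp(2*t)]
  [0, exp(2*t), 0]
  [t*exp(2*t), -t*exp(2*t), t*exp(2*t) + exp(2*t)]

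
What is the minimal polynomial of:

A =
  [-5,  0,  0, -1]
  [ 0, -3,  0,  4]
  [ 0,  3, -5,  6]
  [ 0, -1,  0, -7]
x^3 + 15*x^2 + 75*x + 125

The characteristic polynomial is χ_A(x) = (x + 5)^4, so the eigenvalues are known. The minimal polynomial is
  m_A(x) = Π_λ (x − λ)^{k_λ}
where k_λ is the size of the *largest* Jordan block for λ (equivalently, the smallest k with (A − λI)^k v = 0 for every generalised eigenvector v of λ).

  λ = -5: largest Jordan block has size 3, contributing (x + 5)^3

So m_A(x) = (x + 5)^3 = x^3 + 15*x^2 + 75*x + 125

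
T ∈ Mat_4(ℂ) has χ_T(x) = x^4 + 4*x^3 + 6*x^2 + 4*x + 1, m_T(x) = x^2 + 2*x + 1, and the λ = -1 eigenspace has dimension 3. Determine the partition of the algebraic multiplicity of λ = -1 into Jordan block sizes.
Block sizes for λ = -1: [2, 1, 1]

Step 1 — from the characteristic polynomial, algebraic multiplicity of λ = -1 is 4. From dim ker(T − (-1)·I) = 3, there are exactly 3 Jordan blocks for λ = -1.
Step 2 — from the minimal polynomial, the factor (x + 1)^2 tells us the largest block for λ = -1 has size 2.
Step 3 — with total size 4, 3 blocks, and largest block 2, the block sizes (in nonincreasing order) are [2, 1, 1].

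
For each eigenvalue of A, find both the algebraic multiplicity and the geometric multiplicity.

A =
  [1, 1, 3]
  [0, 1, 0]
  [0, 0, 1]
λ = 1: alg = 3, geom = 2

Step 1 — factor the characteristic polynomial to read off the algebraic multiplicities:
  χ_A(x) = (x - 1)^3

Step 2 — compute geometric multiplicities via the rank-nullity identity g(λ) = n − rank(A − λI):
  rank(A − (1)·I) = 1, so dim ker(A − (1)·I) = n − 1 = 2

Summary:
  λ = 1: algebraic multiplicity = 3, geometric multiplicity = 2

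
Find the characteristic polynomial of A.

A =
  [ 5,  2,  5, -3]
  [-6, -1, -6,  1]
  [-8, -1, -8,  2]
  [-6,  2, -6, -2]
x^4 + 6*x^3 + 9*x^2

Expanding det(x·I − A) (e.g. by cofactor expansion or by noting that A is similar to its Jordan form J, which has the same characteristic polynomial as A) gives
  χ_A(x) = x^4 + 6*x^3 + 9*x^2
which factors as x^2*(x + 3)^2. The eigenvalues (with algebraic multiplicities) are λ = -3 with multiplicity 2, λ = 0 with multiplicity 2.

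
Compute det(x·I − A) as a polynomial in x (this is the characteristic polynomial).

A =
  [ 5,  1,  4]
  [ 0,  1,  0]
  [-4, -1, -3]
x^3 - 3*x^2 + 3*x - 1

Expanding det(x·I − A) (e.g. by cofactor expansion or by noting that A is similar to its Jordan form J, which has the same characteristic polynomial as A) gives
  χ_A(x) = x^3 - 3*x^2 + 3*x - 1
which factors as (x - 1)^3. The eigenvalues (with algebraic multiplicities) are λ = 1 with multiplicity 3.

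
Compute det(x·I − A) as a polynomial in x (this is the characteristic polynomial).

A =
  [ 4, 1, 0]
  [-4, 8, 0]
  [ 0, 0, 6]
x^3 - 18*x^2 + 108*x - 216

Expanding det(x·I − A) (e.g. by cofactor expansion or by noting that A is similar to its Jordan form J, which has the same characteristic polynomial as A) gives
  χ_A(x) = x^3 - 18*x^2 + 108*x - 216
which factors as (x - 6)^3. The eigenvalues (with algebraic multiplicities) are λ = 6 with multiplicity 3.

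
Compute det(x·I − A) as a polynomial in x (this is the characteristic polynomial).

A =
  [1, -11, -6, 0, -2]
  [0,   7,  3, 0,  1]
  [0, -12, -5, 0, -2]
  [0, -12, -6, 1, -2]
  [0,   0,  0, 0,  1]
x^5 - 5*x^4 + 10*x^3 - 10*x^2 + 5*x - 1

Expanding det(x·I − A) (e.g. by cofactor expansion or by noting that A is similar to its Jordan form J, which has the same characteristic polynomial as A) gives
  χ_A(x) = x^5 - 5*x^4 + 10*x^3 - 10*x^2 + 5*x - 1
which factors as (x - 1)^5. The eigenvalues (with algebraic multiplicities) are λ = 1 with multiplicity 5.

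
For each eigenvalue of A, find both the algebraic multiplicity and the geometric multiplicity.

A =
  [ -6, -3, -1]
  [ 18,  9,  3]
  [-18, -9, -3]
λ = 0: alg = 3, geom = 2

Step 1 — factor the characteristic polynomial to read off the algebraic multiplicities:
  χ_A(x) = x^3

Step 2 — compute geometric multiplicities via the rank-nullity identity g(λ) = n − rank(A − λI):
  rank(A − (0)·I) = 1, so dim ker(A − (0)·I) = n − 1 = 2

Summary:
  λ = 0: algebraic multiplicity = 3, geometric multiplicity = 2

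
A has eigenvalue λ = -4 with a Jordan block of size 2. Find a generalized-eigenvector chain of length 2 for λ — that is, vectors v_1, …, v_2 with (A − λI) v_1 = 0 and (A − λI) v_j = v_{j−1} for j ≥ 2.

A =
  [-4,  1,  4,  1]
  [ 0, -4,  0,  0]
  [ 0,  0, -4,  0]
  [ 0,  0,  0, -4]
A Jordan chain for λ = -4 of length 2:
v_1 = (1, 0, 0, 0)ᵀ
v_2 = (0, 1, 0, 0)ᵀ

Let N = A − (-4)·I. We want v_2 with N^2 v_2 = 0 but N^1 v_2 ≠ 0; then v_{j-1} := N · v_j for j = 2, …, 2.

Pick v_2 = (0, 1, 0, 0)ᵀ.
Then v_1 = N · v_2 = (1, 0, 0, 0)ᵀ.

Sanity check: (A − (-4)·I) v_1 = (0, 0, 0, 0)ᵀ = 0. ✓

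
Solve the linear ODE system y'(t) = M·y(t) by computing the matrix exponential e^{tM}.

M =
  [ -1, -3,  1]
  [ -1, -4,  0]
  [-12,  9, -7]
e^{tM} =
  [3*t*exp(-4*t) + exp(-4*t), -3*t*exp(-4*t), t*exp(-4*t)]
  [-3*t^2*exp(-4*t)/2 - t*exp(-4*t), 3*t^2*exp(-4*t)/2 + exp(-4*t), -t^2*exp(-4*t)/2]
  [-9*t^2*exp(-4*t)/2 - 12*t*exp(-4*t), 9*t^2*exp(-4*t)/2 + 9*t*exp(-4*t), -3*t^2*exp(-4*t)/2 - 3*t*exp(-4*t) + exp(-4*t)]

Strategy: write M = P · J · P⁻¹ where J is a Jordan canonical form, so e^{tM} = P · e^{tJ} · P⁻¹, and e^{tJ} can be computed block-by-block.

M has Jordan form
J =
  [-4,  1,  0]
  [ 0, -4,  1]
  [ 0,  0, -4]
(up to reordering of blocks).

Per-block formulas:
  For a 3×3 Jordan block J_3(-4): exp(t · J_3(-4)) = e^(-4t)·(I + t·N + (t^2/2)·N^2), where N is the 3×3 nilpotent shift.

After assembling e^{tJ} and conjugating by P, we get:

e^{tM} =
  [3*t*exp(-4*t) + exp(-4*t), -3*t*exp(-4*t), t*exp(-4*t)]
  [-3*t^2*exp(-4*t)/2 - t*exp(-4*t), 3*t^2*exp(-4*t)/2 + exp(-4*t), -t^2*exp(-4*t)/2]
  [-9*t^2*exp(-4*t)/2 - 12*t*exp(-4*t), 9*t^2*exp(-4*t)/2 + 9*t*exp(-4*t), -3*t^2*exp(-4*t)/2 - 3*t*exp(-4*t) + exp(-4*t)]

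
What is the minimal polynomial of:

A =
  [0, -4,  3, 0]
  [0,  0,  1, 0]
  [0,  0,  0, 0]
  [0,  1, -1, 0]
x^3

The characteristic polynomial is χ_A(x) = x^4, so the eigenvalues are known. The minimal polynomial is
  m_A(x) = Π_λ (x − λ)^{k_λ}
where k_λ is the size of the *largest* Jordan block for λ (equivalently, the smallest k with (A − λI)^k v = 0 for every generalised eigenvector v of λ).

  λ = 0: largest Jordan block has size 3, contributing (x − 0)^3

So m_A(x) = x^3 = x^3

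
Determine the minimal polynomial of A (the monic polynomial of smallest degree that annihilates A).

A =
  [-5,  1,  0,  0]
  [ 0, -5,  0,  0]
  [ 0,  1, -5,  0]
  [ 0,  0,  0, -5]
x^2 + 10*x + 25

The characteristic polynomial is χ_A(x) = (x + 5)^4, so the eigenvalues are known. The minimal polynomial is
  m_A(x) = Π_λ (x − λ)^{k_λ}
where k_λ is the size of the *largest* Jordan block for λ (equivalently, the smallest k with (A − λI)^k v = 0 for every generalised eigenvector v of λ).

  λ = -5: largest Jordan block has size 2, contributing (x + 5)^2

So m_A(x) = (x + 5)^2 = x^2 + 10*x + 25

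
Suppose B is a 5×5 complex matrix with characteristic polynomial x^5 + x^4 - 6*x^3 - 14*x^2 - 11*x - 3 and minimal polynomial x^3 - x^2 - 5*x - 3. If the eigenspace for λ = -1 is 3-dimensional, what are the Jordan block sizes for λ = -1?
Block sizes for λ = -1: [2, 1, 1]

Step 1 — from the characteristic polynomial, algebraic multiplicity of λ = -1 is 4. From dim ker(B − (-1)·I) = 3, there are exactly 3 Jordan blocks for λ = -1.
Step 2 — from the minimal polynomial, the factor (x + 1)^2 tells us the largest block for λ = -1 has size 2.
Step 3 — with total size 4, 3 blocks, and largest block 2, the block sizes (in nonincreasing order) are [2, 1, 1].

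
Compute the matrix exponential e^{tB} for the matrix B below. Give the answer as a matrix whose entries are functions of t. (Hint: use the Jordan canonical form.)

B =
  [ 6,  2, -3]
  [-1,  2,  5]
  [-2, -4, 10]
e^{tB} =
  [2*t^2*exp(6*t) + exp(6*t), 2*t^2*exp(6*t) + 2*t*exp(6*t), -t^2*exp(6*t) - 3*t*exp(6*t)]
  [-3*t^2*exp(6*t) - t*exp(6*t), -3*t^2*exp(6*t) - 4*t*exp(6*t) + exp(6*t), 3*t^2*exp(6*t)/2 + 5*t*exp(6*t)]
  [-2*t^2*exp(6*t) - 2*t*exp(6*t), -2*t^2*exp(6*t) - 4*t*exp(6*t), t^2*exp(6*t) + 4*t*exp(6*t) + exp(6*t)]

Strategy: write B = P · J · P⁻¹ where J is a Jordan canonical form, so e^{tB} = P · e^{tJ} · P⁻¹, and e^{tJ} can be computed block-by-block.

B has Jordan form
J =
  [6, 1, 0]
  [0, 6, 1]
  [0, 0, 6]
(up to reordering of blocks).

Per-block formulas:
  For a 3×3 Jordan block J_3(6): exp(t · J_3(6)) = e^(6t)·(I + t·N + (t^2/2)·N^2), where N is the 3×3 nilpotent shift.

After assembling e^{tJ} and conjugating by P, we get:

e^{tB} =
  [2*t^2*exp(6*t) + exp(6*t), 2*t^2*exp(6*t) + 2*t*exp(6*t), -t^2*exp(6*t) - 3*t*exp(6*t)]
  [-3*t^2*exp(6*t) - t*exp(6*t), -3*t^2*exp(6*t) - 4*t*exp(6*t) + exp(6*t), 3*t^2*exp(6*t)/2 + 5*t*exp(6*t)]
  [-2*t^2*exp(6*t) - 2*t*exp(6*t), -2*t^2*exp(6*t) - 4*t*exp(6*t), t^2*exp(6*t) + 4*t*exp(6*t) + exp(6*t)]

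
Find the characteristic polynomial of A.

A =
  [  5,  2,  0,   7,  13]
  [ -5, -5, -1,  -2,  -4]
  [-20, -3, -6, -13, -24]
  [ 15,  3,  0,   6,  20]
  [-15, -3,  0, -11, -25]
x^5 + 25*x^4 + 250*x^3 + 1250*x^2 + 3125*x + 3125

Expanding det(x·I − A) (e.g. by cofactor expansion or by noting that A is similar to its Jordan form J, which has the same characteristic polynomial as A) gives
  χ_A(x) = x^5 + 25*x^4 + 250*x^3 + 1250*x^2 + 3125*x + 3125
which factors as (x + 5)^5. The eigenvalues (with algebraic multiplicities) are λ = -5 with multiplicity 5.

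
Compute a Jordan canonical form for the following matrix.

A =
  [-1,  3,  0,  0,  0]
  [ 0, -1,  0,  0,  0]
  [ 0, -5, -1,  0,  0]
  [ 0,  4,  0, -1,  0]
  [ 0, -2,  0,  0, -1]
J_2(-1) ⊕ J_1(-1) ⊕ J_1(-1) ⊕ J_1(-1)

The characteristic polynomial is
  det(x·I − A) = x^5 + 5*x^4 + 10*x^3 + 10*x^2 + 5*x + 1 = (x + 1)^5

Eigenvalues and multiplicities (the geometric multiplicity of λ is n − rank(A − λI), which equals the number of Jordan blocks for λ):
  λ = -1: algebraic multiplicity = 5, geometric multiplicity = 4

Determining the block sizes for each eigenvalue:
  λ = -1: 4 blocks summing to 5 forces exactly one block of size 2 and the rest size 1 → block sizes [2, 1, 1, 1]

Assembling the blocks gives a Jordan form
J =
  [-1,  1,  0,  0,  0]
  [ 0, -1,  0,  0,  0]
  [ 0,  0, -1,  0,  0]
  [ 0,  0,  0, -1,  0]
  [ 0,  0,  0,  0, -1]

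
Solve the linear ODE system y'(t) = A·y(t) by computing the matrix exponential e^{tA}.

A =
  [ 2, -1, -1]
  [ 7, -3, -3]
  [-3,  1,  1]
e^{tA} =
  [2*t + 1, -t, -t]
  [t^2 + 7*t, -t^2/2 - 3*t + 1, -t^2/2 - 3*t]
  [-t^2 - 3*t, t^2/2 + t, t^2/2 + t + 1]

Strategy: write A = P · J · P⁻¹ where J is a Jordan canonical form, so e^{tA} = P · e^{tJ} · P⁻¹, and e^{tJ} can be computed block-by-block.

A has Jordan form
J =
  [0, 1, 0]
  [0, 0, 1]
  [0, 0, 0]
(up to reordering of blocks).

Per-block formulas:
  For a 3×3 Jordan block J_3(0): exp(t · J_3(0)) = e^(0t)·(I + t·N + (t^2/2)·N^2), where N is the 3×3 nilpotent shift.

After assembling e^{tJ} and conjugating by P, we get:

e^{tA} =
  [2*t + 1, -t, -t]
  [t^2 + 7*t, -t^2/2 - 3*t + 1, -t^2/2 - 3*t]
  [-t^2 - 3*t, t^2/2 + t, t^2/2 + t + 1]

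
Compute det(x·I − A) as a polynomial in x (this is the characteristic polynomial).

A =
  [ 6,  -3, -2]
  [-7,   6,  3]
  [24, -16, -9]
x^3 - 3*x^2 + 3*x - 1

Expanding det(x·I − A) (e.g. by cofactor expansion or by noting that A is similar to its Jordan form J, which has the same characteristic polynomial as A) gives
  χ_A(x) = x^3 - 3*x^2 + 3*x - 1
which factors as (x - 1)^3. The eigenvalues (with algebraic multiplicities) are λ = 1 with multiplicity 3.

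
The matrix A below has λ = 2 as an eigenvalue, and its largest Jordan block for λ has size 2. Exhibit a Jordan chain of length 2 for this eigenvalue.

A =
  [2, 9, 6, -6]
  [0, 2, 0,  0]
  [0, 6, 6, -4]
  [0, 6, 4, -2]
A Jordan chain for λ = 2 of length 2:
v_1 = (9, 0, 6, 6)ᵀ
v_2 = (0, 1, 0, 0)ᵀ

Let N = A − (2)·I. We want v_2 with N^2 v_2 = 0 but N^1 v_2 ≠ 0; then v_{j-1} := N · v_j for j = 2, …, 2.

Pick v_2 = (0, 1, 0, 0)ᵀ.
Then v_1 = N · v_2 = (9, 0, 6, 6)ᵀ.

Sanity check: (A − (2)·I) v_1 = (0, 0, 0, 0)ᵀ = 0. ✓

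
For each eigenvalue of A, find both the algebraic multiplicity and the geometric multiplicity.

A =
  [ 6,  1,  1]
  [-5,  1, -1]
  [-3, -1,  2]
λ = 3: alg = 3, geom = 1

Step 1 — factor the characteristic polynomial to read off the algebraic multiplicities:
  χ_A(x) = (x - 3)^3

Step 2 — compute geometric multiplicities via the rank-nullity identity g(λ) = n − rank(A − λI):
  rank(A − (3)·I) = 2, so dim ker(A − (3)·I) = n − 2 = 1

Summary:
  λ = 3: algebraic multiplicity = 3, geometric multiplicity = 1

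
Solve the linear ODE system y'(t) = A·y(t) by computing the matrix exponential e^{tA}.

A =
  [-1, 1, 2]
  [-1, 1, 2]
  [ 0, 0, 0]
e^{tA} =
  [1 - t, t, 2*t]
  [-t, t + 1, 2*t]
  [0, 0, 1]

Strategy: write A = P · J · P⁻¹ where J is a Jordan canonical form, so e^{tA} = P · e^{tJ} · P⁻¹, and e^{tJ} can be computed block-by-block.

A has Jordan form
J =
  [0, 1, 0]
  [0, 0, 0]
  [0, 0, 0]
(up to reordering of blocks).

Per-block formulas:
  For a 1×1 block at λ = 0: exp(t · [0]) = [e^(0t)].
  For a 2×2 Jordan block J_2(0): exp(t · J_2(0)) = e^(0t)·(I + t·N), where N is the 2×2 nilpotent shift.

After assembling e^{tJ} and conjugating by P, we get:

e^{tA} =
  [1 - t, t, 2*t]
  [-t, t + 1, 2*t]
  [0, 0, 1]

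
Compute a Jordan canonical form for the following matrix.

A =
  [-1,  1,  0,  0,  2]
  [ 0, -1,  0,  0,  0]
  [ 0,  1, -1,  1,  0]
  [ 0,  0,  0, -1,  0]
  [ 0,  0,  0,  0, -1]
J_2(-1) ⊕ J_2(-1) ⊕ J_1(-1)

The characteristic polynomial is
  det(x·I − A) = x^5 + 5*x^4 + 10*x^3 + 10*x^2 + 5*x + 1 = (x + 1)^5

Eigenvalues and multiplicities (the geometric multiplicity of λ is n − rank(A − λI), which equals the number of Jordan blocks for λ):
  λ = -1: algebraic multiplicity = 5, geometric multiplicity = 3

Determining the block sizes for each eigenvalue:
  λ = -1: with am = 5 and gm = 3, the partition is not yet determined (e.g. several partitions of 5 into 3 parts exist). Let N = A − (-1)·I. Computing rank(N^1) = 2, rank(N^2) = 0; the number of blocks of size ≥ j is rank(N^{j−1}) − rank(N^j), giving [3, 2]. So we have 2 block(s) of size 2, 1 block(s) of size 1 → block sizes [2, 2, 1]

Assembling the blocks gives a Jordan form
J =
  [-1,  1,  0,  0,  0]
  [ 0, -1,  0,  0,  0]
  [ 0,  0, -1,  1,  0]
  [ 0,  0,  0, -1,  0]
  [ 0,  0,  0,  0, -1]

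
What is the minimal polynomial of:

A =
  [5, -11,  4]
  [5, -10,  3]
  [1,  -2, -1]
x^3 + 6*x^2 + 12*x + 8

The characteristic polynomial is χ_A(x) = (x + 2)^3, so the eigenvalues are known. The minimal polynomial is
  m_A(x) = Π_λ (x − λ)^{k_λ}
where k_λ is the size of the *largest* Jordan block for λ (equivalently, the smallest k with (A − λI)^k v = 0 for every generalised eigenvector v of λ).

  λ = -2: largest Jordan block has size 3, contributing (x + 2)^3

So m_A(x) = (x + 2)^3 = x^3 + 6*x^2 + 12*x + 8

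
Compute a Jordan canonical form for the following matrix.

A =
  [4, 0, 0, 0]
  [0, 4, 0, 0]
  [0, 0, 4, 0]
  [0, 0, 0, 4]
J_1(4) ⊕ J_1(4) ⊕ J_1(4) ⊕ J_1(4)

The characteristic polynomial is
  det(x·I − A) = x^4 - 16*x^3 + 96*x^2 - 256*x + 256 = (x - 4)^4

Eigenvalues and multiplicities (the geometric multiplicity of λ is n − rank(A − λI), which equals the number of Jordan blocks for λ):
  λ = 4: algebraic multiplicity = 4, geometric multiplicity = 4

Determining the block sizes for each eigenvalue:
  λ = 4: gm = am = 4, so every block has size 1 → block sizes [1, 1, 1, 1]

Assembling the blocks gives a Jordan form
J =
  [4, 0, 0, 0]
  [0, 4, 0, 0]
  [0, 0, 4, 0]
  [0, 0, 0, 4]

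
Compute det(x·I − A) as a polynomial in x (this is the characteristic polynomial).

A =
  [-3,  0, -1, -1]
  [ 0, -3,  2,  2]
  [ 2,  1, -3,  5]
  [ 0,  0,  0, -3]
x^4 + 12*x^3 + 54*x^2 + 108*x + 81

Expanding det(x·I − A) (e.g. by cofactor expansion or by noting that A is similar to its Jordan form J, which has the same characteristic polynomial as A) gives
  χ_A(x) = x^4 + 12*x^3 + 54*x^2 + 108*x + 81
which factors as (x + 3)^4. The eigenvalues (with algebraic multiplicities) are λ = -3 with multiplicity 4.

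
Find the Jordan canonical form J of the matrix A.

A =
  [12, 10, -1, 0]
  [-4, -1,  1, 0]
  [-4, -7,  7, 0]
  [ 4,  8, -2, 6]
J_3(6) ⊕ J_1(6)

The characteristic polynomial is
  det(x·I − A) = x^4 - 24*x^3 + 216*x^2 - 864*x + 1296 = (x - 6)^4

Eigenvalues and multiplicities (the geometric multiplicity of λ is n − rank(A − λI), which equals the number of Jordan blocks for λ):
  λ = 6: algebraic multiplicity = 4, geometric multiplicity = 2

Determining the block sizes for each eigenvalue:
  λ = 6: with am = 4 and gm = 2, the partition is not yet determined (e.g. several partitions of 4 into 2 parts exist). Let N = A − (6)·I. Computing rank(N^1) = 2, rank(N^2) = 1, rank(N^3) = 0; the number of blocks of size ≥ j is rank(N^{j−1}) − rank(N^j), giving [2, 1, 1]. So we have 1 block(s) of size 3, 1 block(s) of size 1 → block sizes [3, 1]

Assembling the blocks gives a Jordan form
J =
  [6, 1, 0, 0]
  [0, 6, 1, 0]
  [0, 0, 6, 0]
  [0, 0, 0, 6]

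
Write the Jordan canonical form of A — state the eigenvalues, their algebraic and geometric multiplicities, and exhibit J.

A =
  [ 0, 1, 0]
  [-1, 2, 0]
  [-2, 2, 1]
J_2(1) ⊕ J_1(1)

The characteristic polynomial is
  det(x·I − A) = x^3 - 3*x^2 + 3*x - 1 = (x - 1)^3

Eigenvalues and multiplicities (the geometric multiplicity of λ is n − rank(A − λI), which equals the number of Jordan blocks for λ):
  λ = 1: algebraic multiplicity = 3, geometric multiplicity = 2

Determining the block sizes for each eigenvalue:
  λ = 1: 2 blocks summing to 3 forces exactly one block of size 2 and the rest size 1 → block sizes [2, 1]

Assembling the blocks gives a Jordan form
J =
  [1, 1, 0]
  [0, 1, 0]
  [0, 0, 1]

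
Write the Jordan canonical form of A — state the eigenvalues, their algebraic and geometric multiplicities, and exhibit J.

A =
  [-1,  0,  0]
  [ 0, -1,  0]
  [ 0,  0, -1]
J_1(-1) ⊕ J_1(-1) ⊕ J_1(-1)

The characteristic polynomial is
  det(x·I − A) = x^3 + 3*x^2 + 3*x + 1 = (x + 1)^3

Eigenvalues and multiplicities (the geometric multiplicity of λ is n − rank(A − λI), which equals the number of Jordan blocks for λ):
  λ = -1: algebraic multiplicity = 3, geometric multiplicity = 3

Determining the block sizes for each eigenvalue:
  λ = -1: gm = am = 3, so every block has size 1 → block sizes [1, 1, 1]

Assembling the blocks gives a Jordan form
J =
  [-1,  0,  0]
  [ 0, -1,  0]
  [ 0,  0, -1]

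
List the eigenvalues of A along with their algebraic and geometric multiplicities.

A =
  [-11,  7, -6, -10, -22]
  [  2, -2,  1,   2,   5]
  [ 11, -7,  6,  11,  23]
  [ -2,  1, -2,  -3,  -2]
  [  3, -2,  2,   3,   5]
λ = -1: alg = 5, geom = 2

Step 1 — factor the characteristic polynomial to read off the algebraic multiplicities:
  χ_A(x) = (x + 1)^5

Step 2 — compute geometric multiplicities via the rank-nullity identity g(λ) = n − rank(A − λI):
  rank(A − (-1)·I) = 3, so dim ker(A − (-1)·I) = n − 3 = 2

Summary:
  λ = -1: algebraic multiplicity = 5, geometric multiplicity = 2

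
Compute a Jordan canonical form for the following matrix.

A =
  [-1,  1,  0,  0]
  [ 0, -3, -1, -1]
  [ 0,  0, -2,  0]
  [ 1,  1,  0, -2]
J_3(-2) ⊕ J_1(-2)

The characteristic polynomial is
  det(x·I − A) = x^4 + 8*x^3 + 24*x^2 + 32*x + 16 = (x + 2)^4

Eigenvalues and multiplicities (the geometric multiplicity of λ is n − rank(A − λI), which equals the number of Jordan blocks for λ):
  λ = -2: algebraic multiplicity = 4, geometric multiplicity = 2

Determining the block sizes for each eigenvalue:
  λ = -2: with am = 4 and gm = 2, the partition is not yet determined (e.g. several partitions of 4 into 2 parts exist). Let N = A − (-2)·I. Computing rank(N^1) = 2, rank(N^2) = 1, rank(N^3) = 0; the number of blocks of size ≥ j is rank(N^{j−1}) − rank(N^j), giving [2, 1, 1]. So we have 1 block(s) of size 3, 1 block(s) of size 1 → block sizes [3, 1]

Assembling the blocks gives a Jordan form
J =
  [-2,  1,  0,  0]
  [ 0, -2,  1,  0]
  [ 0,  0, -2,  0]
  [ 0,  0,  0, -2]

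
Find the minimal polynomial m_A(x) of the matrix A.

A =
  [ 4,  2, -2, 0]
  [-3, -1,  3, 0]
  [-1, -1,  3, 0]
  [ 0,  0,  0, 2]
x^2 - 4*x + 4

The characteristic polynomial is χ_A(x) = (x - 2)^4, so the eigenvalues are known. The minimal polynomial is
  m_A(x) = Π_λ (x − λ)^{k_λ}
where k_λ is the size of the *largest* Jordan block for λ (equivalently, the smallest k with (A − λI)^k v = 0 for every generalised eigenvector v of λ).

  λ = 2: largest Jordan block has size 2, contributing (x − 2)^2

So m_A(x) = (x - 2)^2 = x^2 - 4*x + 4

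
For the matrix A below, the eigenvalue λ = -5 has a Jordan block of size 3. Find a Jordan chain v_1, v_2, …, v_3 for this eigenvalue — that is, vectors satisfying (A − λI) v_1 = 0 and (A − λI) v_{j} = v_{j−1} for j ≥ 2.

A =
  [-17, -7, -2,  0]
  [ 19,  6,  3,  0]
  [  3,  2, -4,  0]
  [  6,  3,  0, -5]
A Jordan chain for λ = -5 of length 3:
v_1 = (5, -10, 5, -15)ᵀ
v_2 = (-12, 19, 3, 6)ᵀ
v_3 = (1, 0, 0, 0)ᵀ

Let N = A − (-5)·I. We want v_3 with N^3 v_3 = 0 but N^2 v_3 ≠ 0; then v_{j-1} := N · v_j for j = 3, …, 2.

Pick v_3 = (1, 0, 0, 0)ᵀ.
Then v_2 = N · v_3 = (-12, 19, 3, 6)ᵀ.
Then v_1 = N · v_2 = (5, -10, 5, -15)ᵀ.

Sanity check: (A − (-5)·I) v_1 = (0, 0, 0, 0)ᵀ = 0. ✓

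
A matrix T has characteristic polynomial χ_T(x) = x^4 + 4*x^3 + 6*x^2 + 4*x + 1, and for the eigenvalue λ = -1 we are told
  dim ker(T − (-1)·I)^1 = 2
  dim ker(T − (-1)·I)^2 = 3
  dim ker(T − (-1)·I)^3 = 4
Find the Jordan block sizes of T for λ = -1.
Block sizes for λ = -1: [3, 1]

From the dimensions of kernels of powers, the number of Jordan blocks of size at least j is d_j − d_{j−1} where d_j = dim ker(N^j) (with d_0 = 0). Computing the differences gives [2, 1, 1].
The number of blocks of size exactly k is (#blocks of size ≥ k) − (#blocks of size ≥ k + 1), so the partition is: 1 block(s) of size 1, 1 block(s) of size 3.
In nonincreasing order the block sizes are [3, 1].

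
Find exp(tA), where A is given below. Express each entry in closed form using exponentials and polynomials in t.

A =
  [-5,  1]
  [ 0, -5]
e^{tA} =
  [exp(-5*t), t*exp(-5*t)]
  [0, exp(-5*t)]

Strategy: write A = P · J · P⁻¹ where J is a Jordan canonical form, so e^{tA} = P · e^{tJ} · P⁻¹, and e^{tJ} can be computed block-by-block.

A has Jordan form
J =
  [-5,  1]
  [ 0, -5]
(up to reordering of blocks).

Per-block formulas:
  For a 2×2 Jordan block J_2(-5): exp(t · J_2(-5)) = e^(-5t)·(I + t·N), where N is the 2×2 nilpotent shift.

After assembling e^{tJ} and conjugating by P, we get:

e^{tA} =
  [exp(-5*t), t*exp(-5*t)]
  [0, exp(-5*t)]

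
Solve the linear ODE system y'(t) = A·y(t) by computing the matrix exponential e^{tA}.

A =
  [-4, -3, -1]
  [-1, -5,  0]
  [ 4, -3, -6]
e^{tA} =
  [t*exp(-5*t) + exp(-5*t), -3*t*exp(-5*t), -t*exp(-5*t)]
  [-t^2*exp(-5*t)/2 - t*exp(-5*t), 3*t^2*exp(-5*t)/2 + exp(-5*t), t^2*exp(-5*t)/2]
  [3*t^2*exp(-5*t)/2 + 4*t*exp(-5*t), -9*t^2*exp(-5*t)/2 - 3*t*exp(-5*t), -3*t^2*exp(-5*t)/2 - t*exp(-5*t) + exp(-5*t)]

Strategy: write A = P · J · P⁻¹ where J is a Jordan canonical form, so e^{tA} = P · e^{tJ} · P⁻¹, and e^{tJ} can be computed block-by-block.

A has Jordan form
J =
  [-5,  1,  0]
  [ 0, -5,  1]
  [ 0,  0, -5]
(up to reordering of blocks).

Per-block formulas:
  For a 3×3 Jordan block J_3(-5): exp(t · J_3(-5)) = e^(-5t)·(I + t·N + (t^2/2)·N^2), where N is the 3×3 nilpotent shift.

After assembling e^{tJ} and conjugating by P, we get:

e^{tA} =
  [t*exp(-5*t) + exp(-5*t), -3*t*exp(-5*t), -t*exp(-5*t)]
  [-t^2*exp(-5*t)/2 - t*exp(-5*t), 3*t^2*exp(-5*t)/2 + exp(-5*t), t^2*exp(-5*t)/2]
  [3*t^2*exp(-5*t)/2 + 4*t*exp(-5*t), -9*t^2*exp(-5*t)/2 - 3*t*exp(-5*t), -3*t^2*exp(-5*t)/2 - t*exp(-5*t) + exp(-5*t)]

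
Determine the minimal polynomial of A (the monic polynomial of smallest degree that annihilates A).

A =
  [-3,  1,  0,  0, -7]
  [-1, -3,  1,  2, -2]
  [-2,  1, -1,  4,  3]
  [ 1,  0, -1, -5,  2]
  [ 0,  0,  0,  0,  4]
x^4 + 5*x^3 - 9*x^2 - 81*x - 108

The characteristic polynomial is χ_A(x) = (x - 4)*(x + 3)^4, so the eigenvalues are known. The minimal polynomial is
  m_A(x) = Π_λ (x − λ)^{k_λ}
where k_λ is the size of the *largest* Jordan block for λ (equivalently, the smallest k with (A − λI)^k v = 0 for every generalised eigenvector v of λ).

  λ = -3: largest Jordan block has size 3, contributing (x + 3)^3
  λ = 4: largest Jordan block has size 1, contributing (x − 4)

So m_A(x) = (x - 4)*(x + 3)^3 = x^4 + 5*x^3 - 9*x^2 - 81*x - 108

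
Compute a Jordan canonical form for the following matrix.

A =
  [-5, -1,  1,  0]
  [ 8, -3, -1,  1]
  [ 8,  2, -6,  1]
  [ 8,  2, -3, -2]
J_2(-5) ⊕ J_2(-3)

The characteristic polynomial is
  det(x·I − A) = x^4 + 16*x^3 + 94*x^2 + 240*x + 225 = (x + 3)^2*(x + 5)^2

Eigenvalues and multiplicities (the geometric multiplicity of λ is n − rank(A − λI), which equals the number of Jordan blocks for λ):
  λ = -5: algebraic multiplicity = 2, geometric multiplicity = 1
  λ = -3: algebraic multiplicity = 2, geometric multiplicity = 1

Determining the block sizes for each eigenvalue:
  λ = -5: one block (gm = 1), so the single block has size am = 2 → block sizes [2]
  λ = -3: one block (gm = 1), so the single block has size am = 2 → block sizes [2]

Assembling the blocks gives a Jordan form
J =
  [-5,  1,  0,  0]
  [ 0, -5,  0,  0]
  [ 0,  0, -3,  1]
  [ 0,  0,  0, -3]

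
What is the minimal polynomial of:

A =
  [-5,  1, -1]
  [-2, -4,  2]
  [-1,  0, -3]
x^3 + 12*x^2 + 48*x + 64

The characteristic polynomial is χ_A(x) = (x + 4)^3, so the eigenvalues are known. The minimal polynomial is
  m_A(x) = Π_λ (x − λ)^{k_λ}
where k_λ is the size of the *largest* Jordan block for λ (equivalently, the smallest k with (A − λI)^k v = 0 for every generalised eigenvector v of λ).

  λ = -4: largest Jordan block has size 3, contributing (x + 4)^3

So m_A(x) = (x + 4)^3 = x^3 + 12*x^2 + 48*x + 64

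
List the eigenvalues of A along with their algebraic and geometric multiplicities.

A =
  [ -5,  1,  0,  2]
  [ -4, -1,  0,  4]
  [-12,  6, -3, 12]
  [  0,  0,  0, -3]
λ = -3: alg = 4, geom = 3

Step 1 — factor the characteristic polynomial to read off the algebraic multiplicities:
  χ_A(x) = (x + 3)^4

Step 2 — compute geometric multiplicities via the rank-nullity identity g(λ) = n − rank(A − λI):
  rank(A − (-3)·I) = 1, so dim ker(A − (-3)·I) = n − 1 = 3

Summary:
  λ = -3: algebraic multiplicity = 4, geometric multiplicity = 3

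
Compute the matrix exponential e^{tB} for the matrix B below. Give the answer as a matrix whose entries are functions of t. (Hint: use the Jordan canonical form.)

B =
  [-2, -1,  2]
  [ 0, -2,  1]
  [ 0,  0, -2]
e^{tB} =
  [exp(-2*t), -t*exp(-2*t), -t^2*exp(-2*t)/2 + 2*t*exp(-2*t)]
  [0, exp(-2*t), t*exp(-2*t)]
  [0, 0, exp(-2*t)]

Strategy: write B = P · J · P⁻¹ where J is a Jordan canonical form, so e^{tB} = P · e^{tJ} · P⁻¹, and e^{tJ} can be computed block-by-block.

B has Jordan form
J =
  [-2,  1,  0]
  [ 0, -2,  1]
  [ 0,  0, -2]
(up to reordering of blocks).

Per-block formulas:
  For a 3×3 Jordan block J_3(-2): exp(t · J_3(-2)) = e^(-2t)·(I + t·N + (t^2/2)·N^2), where N is the 3×3 nilpotent shift.

After assembling e^{tJ} and conjugating by P, we get:

e^{tB} =
  [exp(-2*t), -t*exp(-2*t), -t^2*exp(-2*t)/2 + 2*t*exp(-2*t)]
  [0, exp(-2*t), t*exp(-2*t)]
  [0, 0, exp(-2*t)]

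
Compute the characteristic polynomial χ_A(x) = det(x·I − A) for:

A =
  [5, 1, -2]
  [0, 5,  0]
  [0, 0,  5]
x^3 - 15*x^2 + 75*x - 125

Expanding det(x·I − A) (e.g. by cofactor expansion or by noting that A is similar to its Jordan form J, which has the same characteristic polynomial as A) gives
  χ_A(x) = x^3 - 15*x^2 + 75*x - 125
which factors as (x - 5)^3. The eigenvalues (with algebraic multiplicities) are λ = 5 with multiplicity 3.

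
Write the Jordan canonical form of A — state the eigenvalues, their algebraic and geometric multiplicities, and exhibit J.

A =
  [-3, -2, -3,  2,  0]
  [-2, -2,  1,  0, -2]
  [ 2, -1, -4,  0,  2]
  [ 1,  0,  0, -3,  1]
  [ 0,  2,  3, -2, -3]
J_3(-3) ⊕ J_2(-3)

The characteristic polynomial is
  det(x·I − A) = x^5 + 15*x^4 + 90*x^3 + 270*x^2 + 405*x + 243 = (x + 3)^5

Eigenvalues and multiplicities (the geometric multiplicity of λ is n − rank(A − λI), which equals the number of Jordan blocks for λ):
  λ = -3: algebraic multiplicity = 5, geometric multiplicity = 2

Determining the block sizes for each eigenvalue:
  λ = -3: with am = 5 and gm = 2, the partition is not yet determined (e.g. several partitions of 5 into 2 parts exist). Let N = A − (-3)·I. Computing rank(N^1) = 3, rank(N^2) = 1, rank(N^3) = 0; the number of blocks of size ≥ j is rank(N^{j−1}) − rank(N^j), giving [2, 2, 1]. So we have 1 block(s) of size 3, 1 block(s) of size 2 → block sizes [3, 2]

Assembling the blocks gives a Jordan form
J =
  [-3,  1,  0,  0,  0]
  [ 0, -3,  1,  0,  0]
  [ 0,  0, -3,  0,  0]
  [ 0,  0,  0, -3,  1]
  [ 0,  0,  0,  0, -3]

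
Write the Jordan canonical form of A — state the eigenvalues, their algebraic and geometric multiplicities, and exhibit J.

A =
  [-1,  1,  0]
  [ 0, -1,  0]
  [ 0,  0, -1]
J_2(-1) ⊕ J_1(-1)

The characteristic polynomial is
  det(x·I − A) = x^3 + 3*x^2 + 3*x + 1 = (x + 1)^3

Eigenvalues and multiplicities (the geometric multiplicity of λ is n − rank(A − λI), which equals the number of Jordan blocks for λ):
  λ = -1: algebraic multiplicity = 3, geometric multiplicity = 2

Determining the block sizes for each eigenvalue:
  λ = -1: 2 blocks summing to 3 forces exactly one block of size 2 and the rest size 1 → block sizes [2, 1]

Assembling the blocks gives a Jordan form
J =
  [-1,  1,  0]
  [ 0, -1,  0]
  [ 0,  0, -1]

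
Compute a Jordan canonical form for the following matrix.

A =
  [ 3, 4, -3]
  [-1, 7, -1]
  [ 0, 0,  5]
J_3(5)

The characteristic polynomial is
  det(x·I − A) = x^3 - 15*x^2 + 75*x - 125 = (x - 5)^3

Eigenvalues and multiplicities (the geometric multiplicity of λ is n − rank(A − λI), which equals the number of Jordan blocks for λ):
  λ = 5: algebraic multiplicity = 3, geometric multiplicity = 1

Determining the block sizes for each eigenvalue:
  λ = 5: one block (gm = 1), so the single block has size am = 3 → block sizes [3]

Assembling the blocks gives a Jordan form
J =
  [5, 1, 0]
  [0, 5, 1]
  [0, 0, 5]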